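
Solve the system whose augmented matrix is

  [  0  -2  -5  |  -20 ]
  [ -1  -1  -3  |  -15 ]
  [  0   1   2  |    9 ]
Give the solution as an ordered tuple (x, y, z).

R1 ↔ R2
  [ -1  -1  -3  |  -15 ]
  [  0  -2  -5  |  -20 ]
  [  0   1   2  |    9 ]
R1 := -1·R1
  [ 1   1   3  |   15 ]
  [ 0  -2  -5  |  -20 ]
  [ 0   1   2  |    9 ]
R2 := -1/2·R2
  [ 1  1    3  |  15 ]
  [ 0  1  5/2  |  10 ]
  [ 0  1    2  |   9 ]
R3 := R3 − R2
  [ 1  1     3  |  15 ]
  [ 0  1   5/2  |  10 ]
  [ 0  0  -1/2  |  -1 ]
R3 := -2·R3
  [ 1  1    3  |  15 ]
  [ 0  1  5/2  |  10 ]
  [ 0  0    1  |   2 ]
R2 := R2 − 5/2·R3
  [ 1  1  3  |  15 ]
  [ 0  1  0  |   5 ]
  [ 0  0  1  |   2 ]
R1 := R1 − 3·R3
  [ 1  1  0  |  9 ]
  [ 0  1  0  |  5 ]
  [ 0  0  1  |  2 ]
R1 := R1 − R2
  [ 1  0  0  |  4 ]
  [ 0  1  0  |  5 ]
  [ 0  0  1  |  2 ]
Reading off the last column: x = 4, y = 5, z = 2.

(4, 5, 2)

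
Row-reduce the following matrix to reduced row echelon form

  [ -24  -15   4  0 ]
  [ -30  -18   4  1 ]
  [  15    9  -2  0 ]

Multiply R1 by -1/24.
  [   1  5/8  -1/6  0 ]
  [ -30  -18     4  1 ]
  [  15    9    -2  0 ]
Add 30 times R1 to R2.
  [  1  5/8  -1/6  0 ]
  [  0  3/4    -1  1 ]
  [ 15    9    -2  0 ]
Subtract 15 times R1 from R3.
  [ 1   5/8  -1/6  0 ]
  [ 0   3/4    -1  1 ]
  [ 0  -3/8   1/2  0 ]
Multiply R2 by 4/3.
  [ 1   5/8  -1/6    0 ]
  [ 0     1  -4/3  4/3 ]
  [ 0  -3/8   1/2    0 ]
Add 3/8 times R2 to R3.
  [ 1  5/8  -1/6    0 ]
  [ 0    1  -4/3  4/3 ]
  [ 0    0     0  1/2 ]
Multiply R3 by 2.
  [ 1  5/8  -1/6    0 ]
  [ 0    1  -4/3  4/3 ]
  [ 0    0     0    1 ]
Subtract 4/3 times R3 from R2.
  [ 1  5/8  -1/6  0 ]
  [ 0    1  -4/3  0 ]
  [ 0    0     0  1 ]
Subtract 5/8 times R2 from R1.
  [ 1  0   2/3  0 ]
  [ 0  1  -4/3  0 ]
  [ 0  0     0  1 ]

[[1, 0, 2/3, 0], [0, 1, -4/3, 0], [0, 0, 0, 1]]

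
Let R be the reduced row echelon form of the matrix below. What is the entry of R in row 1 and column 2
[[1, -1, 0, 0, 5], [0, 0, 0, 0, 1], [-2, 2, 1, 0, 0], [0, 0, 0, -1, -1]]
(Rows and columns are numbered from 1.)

-1

R3 := R3 + 2·R1
  [ 1  -1  0   0   5 ]
  [ 0   0  0   0   1 ]
  [ 0   0  1   0  10 ]
  [ 0   0  0  -1  -1 ]
R2 ↔ R3
  [ 1  -1  0   0   5 ]
  [ 0   0  1   0  10 ]
  [ 0   0  0   0   1 ]
  [ 0   0  0  -1  -1 ]
R3 ↔ R4
  [ 1  -1  0   0   5 ]
  [ 0   0  1   0  10 ]
  [ 0   0  0  -1  -1 ]
  [ 0   0  0   0   1 ]
R3 := -1·R3
  [ 1  -1  0  0   5 ]
  [ 0   0  1  0  10 ]
  [ 0   0  0  1   1 ]
  [ 0   0  0  0   1 ]
R3 := R3 − R4
  [ 1  -1  0  0   5 ]
  [ 0   0  1  0  10 ]
  [ 0   0  0  1   0 ]
  [ 0   0  0  0   1 ]
R2 := R2 − 10·R4
  [ 1  -1  0  0  5 ]
  [ 0   0  1  0  0 ]
  [ 0   0  0  1  0 ]
  [ 0   0  0  0  1 ]
R1 := R1 − 5·R4
  [ 1  -1  0  0  0 ]
  [ 0   0  1  0  0 ]
  [ 0   0  0  1  0 ]
  [ 0   0  0  0  1 ]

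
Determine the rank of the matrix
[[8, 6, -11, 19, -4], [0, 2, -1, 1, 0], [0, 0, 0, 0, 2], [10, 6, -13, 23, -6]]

r1 → 1/8·r1
  [  1  3/4  -11/8  19/8  -1/2 ]
  [  0    2     -1     1     0 ]
  [  0    0      0     0     2 ]
  [ 10    6    -13    23    -6 ]
r4 → r4 − 10·r1
  [ 1   3/4  -11/8  19/8  -1/2 ]
  [ 0     2     -1     1     0 ]
  [ 0     0      0     0     2 ]
  [ 0  -3/2    3/4  -3/4    -1 ]
r2 → 1/2·r2
  [ 1   3/4  -11/8  19/8  -1/2 ]
  [ 0     1   -1/2   1/2     0 ]
  [ 0     0      0     0     2 ]
  [ 0  -3/2    3/4  -3/4    -1 ]
r4 → r4 + 3/2·r2
  [ 1  3/4  -11/8  19/8  -1/2 ]
  [ 0    1   -1/2   1/2     0 ]
  [ 0    0      0     0     2 ]
  [ 0    0      0     0    -1 ]
r3 → 1/2·r3
  [ 1  3/4  -11/8  19/8  -1/2 ]
  [ 0    1   -1/2   1/2     0 ]
  [ 0    0      0     0     1 ]
  [ 0    0      0     0    -1 ]
r4 → r4 + r3
  [ 1  3/4  -11/8  19/8  -1/2 ]
  [ 0    1   -1/2   1/2     0 ]
  [ 0    0      0     0     1 ]
  [ 0    0      0     0     0 ]
r1 → r1 + 1/2·r3
  [ 1  3/4  -11/8  19/8  0 ]
  [ 0    1   -1/2   1/2  0 ]
  [ 0    0      0     0  1 ]
  [ 0    0      0     0  0 ]
r1 → r1 − 3/4·r2
  [ 1  0    -1    2  0 ]
  [ 0  1  -1/2  1/2  0 ]
  [ 0  0     0    0  1 ]
  [ 0  0     0    0  0 ]
The reduced form has 3 nonzero rows.

rank = 3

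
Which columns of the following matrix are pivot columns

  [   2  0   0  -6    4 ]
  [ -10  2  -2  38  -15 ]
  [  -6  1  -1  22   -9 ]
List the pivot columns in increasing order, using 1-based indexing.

1, 2, 5

R1 := 1/2·R1
  [   1  0   0  -3    2 ]
  [ -10  2  -2  38  -15 ]
  [  -6  1  -1  22   -9 ]
R2 := R2 + 10·R1
  [  1  0   0  -3   2 ]
  [  0  2  -2   8   5 ]
  [ -6  1  -1  22  -9 ]
R3 := R3 + 6·R1
  [ 1  0   0  -3  2 ]
  [ 0  2  -2   8  5 ]
  [ 0  1  -1   4  3 ]
R2 := 1/2·R2
  [ 1  0   0  -3    2 ]
  [ 0  1  -1   4  5/2 ]
  [ 0  1  -1   4    3 ]
R3 := R3 − R2
  [ 1  0   0  -3    2 ]
  [ 0  1  -1   4  5/2 ]
  [ 0  0   0   0  1/2 ]
R3 := 2·R3
  [ 1  0   0  -3    2 ]
  [ 0  1  -1   4  5/2 ]
  [ 0  0   0   0    1 ]
R2 := R2 − 5/2·R3
  [ 1  0   0  -3  2 ]
  [ 0  1  -1   4  0 ]
  [ 0  0   0   0  1 ]
R1 := R1 − 2·R3
  [ 1  0   0  -3  0 ]
  [ 0  1  -1   4  0 ]
  [ 0  0   0   0  1 ]
Pivot columns are the columns containing a leading 1.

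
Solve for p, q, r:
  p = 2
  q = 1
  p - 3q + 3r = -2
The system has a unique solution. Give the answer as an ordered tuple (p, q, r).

Form the augmented matrix and row-reduce:
  [ 1   0  0  |   2 ]
  [ 0   1  0  |   1 ]
  [ 1  -3  3  |  -2 ]
r3 → r3 − r1
  [ 1   0  0  |   2 ]
  [ 0   1  0  |   1 ]
  [ 0  -3  3  |  -4 ]
r3 → r3 + 3·r2
  [ 1  0  0  |   2 ]
  [ 0  1  0  |   1 ]
  [ 0  0  3  |  -1 ]
r3 → 1/3·r3
  [ 1  0  0  |     2 ]
  [ 0  1  0  |     1 ]
  [ 0  0  1  |  -1/3 ]
Reading off the last column: p = 2, q = 1, r = -1/3.

(2, 1, -1/3)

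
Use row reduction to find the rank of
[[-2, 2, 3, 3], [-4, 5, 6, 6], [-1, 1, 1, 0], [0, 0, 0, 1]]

r1 -> -1/2·r1
r2 -> r2 + 4·r1
r3 -> r3 + r1
r3 -> -2·r3
r3 -> r3 − 3·r4
r1 -> r1 + 3/2·r4
r1 -> r1 + 3/2·r3
r1 -> r1 + r2
The reduced form has 4 nonzero rows.

rank = 4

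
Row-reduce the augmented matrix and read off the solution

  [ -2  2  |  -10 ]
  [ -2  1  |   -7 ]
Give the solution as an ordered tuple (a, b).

r1 := -1/2·r1
  [  1  -1  |   5 ]
  [ -2   1  |  -7 ]
r2 := r2 + 2·r1
  [ 1  -1  |  5 ]
  [ 0  -1  |  3 ]
r2 := -1·r2
  [ 1  -1  |   5 ]
  [ 0   1  |  -3 ]
r1 := r1 + r2
  [ 1  0  |   2 ]
  [ 0  1  |  -3 ]
Reading off the last column: a = 2, b = -3.

(2, -3)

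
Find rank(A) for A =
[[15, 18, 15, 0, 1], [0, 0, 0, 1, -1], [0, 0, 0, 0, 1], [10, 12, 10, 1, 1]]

Multiply R1 by 1/15.
  [  1  6/5   1  0  1/15 ]
  [  0    0   0  1    -1 ]
  [  0    0   0  0     1 ]
  [ 10   12  10  1     1 ]
Subtract 10 times R1 from R4.
  [ 1  6/5  1  0  1/15 ]
  [ 0    0  0  1    -1 ]
  [ 0    0  0  0     1 ]
  [ 0    0  0  1   1/3 ]
Subtract R2 from R4.
  [ 1  6/5  1  0  1/15 ]
  [ 0    0  0  1    -1 ]
  [ 0    0  0  0     1 ]
  [ 0    0  0  0   4/3 ]
Subtract 4/3 times R3 from R4.
  [ 1  6/5  1  0  1/15 ]
  [ 0    0  0  1    -1 ]
  [ 0    0  0  0     1 ]
  [ 0    0  0  0     0 ]
Add R3 to R2.
  [ 1  6/5  1  0  1/15 ]
  [ 0    0  0  1     0 ]
  [ 0    0  0  0     1 ]
  [ 0    0  0  0     0 ]
Subtract 1/15 times R3 from R1.
  [ 1  6/5  1  0  0 ]
  [ 0    0  0  1  0 ]
  [ 0    0  0  0  1 ]
  [ 0    0  0  0  0 ]
The reduced form has 3 nonzero rows.

rank = 3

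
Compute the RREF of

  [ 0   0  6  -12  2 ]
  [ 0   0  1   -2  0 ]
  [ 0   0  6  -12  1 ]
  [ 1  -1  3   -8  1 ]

R1 <-> R4
  [ 1  -1  3   -8  1 ]
  [ 0   0  1   -2  0 ]
  [ 0   0  6  -12  1 ]
  [ 0   0  6  -12  2 ]
R3 := R3 − 6·R2
  [ 1  -1  3   -8  1 ]
  [ 0   0  1   -2  0 ]
  [ 0   0  0    0  1 ]
  [ 0   0  6  -12  2 ]
R4 := R4 − 6·R2
  [ 1  -1  3  -8  1 ]
  [ 0   0  1  -2  0 ]
  [ 0   0  0   0  1 ]
  [ 0   0  0   0  2 ]
R4 := R4 − 2·R3
  [ 1  -1  3  -8  1 ]
  [ 0   0  1  -2  0 ]
  [ 0   0  0   0  1 ]
  [ 0   0  0   0  0 ]
R1 := R1 − R3
  [ 1  -1  3  -8  0 ]
  [ 0   0  1  -2  0 ]
  [ 0   0  0   0  1 ]
  [ 0   0  0   0  0 ]
R1 := R1 − 3·R2
  [ 1  -1  0  -2  0 ]
  [ 0   0  1  -2  0 ]
  [ 0   0  0   0  1 ]
  [ 0   0  0   0  0 ]

[[1, -1, 0, -2, 0], [0, 0, 1, -2, 0], [0, 0, 0, 0, 1], [0, 0, 0, 0, 0]]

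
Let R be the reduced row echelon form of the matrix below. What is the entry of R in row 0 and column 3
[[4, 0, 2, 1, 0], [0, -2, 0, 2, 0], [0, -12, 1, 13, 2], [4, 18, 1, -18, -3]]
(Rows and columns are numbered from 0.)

Multiply R1 by 1/4.
  [ 1    0  1/2  1/4   0 ]
  [ 0   -2    0    2   0 ]
  [ 0  -12    1   13   2 ]
  [ 4   18    1  -18  -3 ]
Subtract 4 times R1 from R4.
  [ 1    0  1/2  1/4   0 ]
  [ 0   -2    0    2   0 ]
  [ 0  -12    1   13   2 ]
  [ 0   18   -1  -19  -3 ]
Multiply R2 by -1/2.
  [ 1    0  1/2  1/4   0 ]
  [ 0    1    0   -1   0 ]
  [ 0  -12    1   13   2 ]
  [ 0   18   -1  -19  -3 ]
Add 12 times R2 to R3.
  [ 1   0  1/2  1/4   0 ]
  [ 0   1    0   -1   0 ]
  [ 0   0    1    1   2 ]
  [ 0  18   -1  -19  -3 ]
Subtract 18 times R2 from R4.
  [ 1  0  1/2  1/4   0 ]
  [ 0  1    0   -1   0 ]
  [ 0  0    1    1   2 ]
  [ 0  0   -1   -1  -3 ]
Add R3 to R4.
  [ 1  0  1/2  1/4   0 ]
  [ 0  1    0   -1   0 ]
  [ 0  0    1    1   2 ]
  [ 0  0    0    0  -1 ]
Multiply R4 by -1.
  [ 1  0  1/2  1/4  0 ]
  [ 0  1    0   -1  0 ]
  [ 0  0    1    1  2 ]
  [ 0  0    0    0  1 ]
Subtract 2 times R4 from R3.
  [ 1  0  1/2  1/4  0 ]
  [ 0  1    0   -1  0 ]
  [ 0  0    1    1  0 ]
  [ 0  0    0    0  1 ]
Subtract 1/2 times R3 from R1.
  [ 1  0  0  -1/4  0 ]
  [ 0  1  0    -1  0 ]
  [ 0  0  1     1  0 ]
  [ 0  0  0     0  1 ]

-1/4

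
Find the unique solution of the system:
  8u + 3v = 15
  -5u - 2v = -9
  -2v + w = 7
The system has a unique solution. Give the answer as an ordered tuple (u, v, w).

(3, -3, 1)

Form the augmented matrix and row-reduce:
  [  8   3  0  |  15 ]
  [ -5  -2  0  |  -9 ]
  [  0  -2  1  |   7 ]
R1 ← 1/8·R1
R2 ← R2 + 5·R1
R2 ← -8·R2
R3 ← R3 + 2·R2
R1 ← R1 − 3/8·R2
Reading off the last column: u = 3, v = -3, w = 1.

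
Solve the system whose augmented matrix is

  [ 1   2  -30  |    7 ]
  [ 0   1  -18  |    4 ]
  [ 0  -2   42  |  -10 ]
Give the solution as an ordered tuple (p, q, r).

r3 ← r3 + 2·r2
r3 ← 1/6·r3
r2 ← r2 + 18·r3
r1 ← r1 + 30·r3
r1 ← r1 − 2·r2
Reading off the last column: p = 1, q = -2, r = -1/3.

(1, -2, -1/3)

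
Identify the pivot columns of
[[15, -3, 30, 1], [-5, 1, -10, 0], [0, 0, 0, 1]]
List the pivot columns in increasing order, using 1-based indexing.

R1 ← 1/15·R1
R2 ← R2 + 5·R1
R2 ← 3·R2
R3 ← R3 − R2
R1 ← R1 − 1/15·R2
Pivot columns are the columns containing a leading 1.

1, 4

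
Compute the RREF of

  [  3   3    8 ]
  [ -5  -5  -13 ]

[[1, 1, 0], [0, 0, 1]]

r1 := 1/3·r1
  [  1   1  8/3 ]
  [ -5  -5  -13 ]
r2 := r2 + 5·r1
  [ 1  1  8/3 ]
  [ 0  0  1/3 ]
r2 := 3·r2
  [ 1  1  8/3 ]
  [ 0  0    1 ]
r1 := r1 − 8/3·r2
  [ 1  1  0 ]
  [ 0  0  1 ]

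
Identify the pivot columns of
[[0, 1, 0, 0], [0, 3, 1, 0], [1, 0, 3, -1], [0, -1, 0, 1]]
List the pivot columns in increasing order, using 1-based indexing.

Swap R1 and R3.
  [ 1   0  3  -1 ]
  [ 0   3  1   0 ]
  [ 0   1  0   0 ]
  [ 0  -1  0   1 ]
Multiply R2 by 1/3.
  [ 1   0    3  -1 ]
  [ 0   1  1/3   0 ]
  [ 0   1    0   0 ]
  [ 0  -1    0   1 ]
Subtract R2 from R3.
  [ 1   0     3  -1 ]
  [ 0   1   1/3   0 ]
  [ 0   0  -1/3   0 ]
  [ 0  -1     0   1 ]
Add R2 to R4.
  [ 1  0     3  -1 ]
  [ 0  1   1/3   0 ]
  [ 0  0  -1/3   0 ]
  [ 0  0   1/3   1 ]
Multiply R3 by -3.
  [ 1  0    3  -1 ]
  [ 0  1  1/3   0 ]
  [ 0  0    1   0 ]
  [ 0  0  1/3   1 ]
Subtract 1/3 times R3 from R4.
  [ 1  0    3  -1 ]
  [ 0  1  1/3   0 ]
  [ 0  0    1   0 ]
  [ 0  0    0   1 ]
Add R4 to R1.
  [ 1  0    3  0 ]
  [ 0  1  1/3  0 ]
  [ 0  0    1  0 ]
  [ 0  0    0  1 ]
Subtract 1/3 times R3 from R2.
  [ 1  0  3  0 ]
  [ 0  1  0  0 ]
  [ 0  0  1  0 ]
  [ 0  0  0  1 ]
Subtract 3 times R3 from R1.
  [ 1  0  0  0 ]
  [ 0  1  0  0 ]
  [ 0  0  1  0 ]
  [ 0  0  0  1 ]
Pivot columns are the columns containing a leading 1.

1, 2, 3, 4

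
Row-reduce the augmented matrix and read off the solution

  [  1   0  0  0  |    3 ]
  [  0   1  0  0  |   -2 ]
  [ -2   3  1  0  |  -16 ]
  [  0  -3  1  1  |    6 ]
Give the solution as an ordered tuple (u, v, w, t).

R3 ← R3 + 2·R1
  [ 1   0  0  0  |    3 ]
  [ 0   1  0  0  |   -2 ]
  [ 0   3  1  0  |  -10 ]
  [ 0  -3  1  1  |    6 ]
R3 ← R3 − 3·R2
  [ 1   0  0  0  |   3 ]
  [ 0   1  0  0  |  -2 ]
  [ 0   0  1  0  |  -4 ]
  [ 0  -3  1  1  |   6 ]
R4 ← R4 + 3·R2
  [ 1  0  0  0  |   3 ]
  [ 0  1  0  0  |  -2 ]
  [ 0  0  1  0  |  -4 ]
  [ 0  0  1  1  |   0 ]
R4 ← R4 − R3
  [ 1  0  0  0  |   3 ]
  [ 0  1  0  0  |  -2 ]
  [ 0  0  1  0  |  -4 ]
  [ 0  0  0  1  |   4 ]
Reading off the last column: u = 3, v = -2, w = -4, t = 4.

(3, -2, -4, 4)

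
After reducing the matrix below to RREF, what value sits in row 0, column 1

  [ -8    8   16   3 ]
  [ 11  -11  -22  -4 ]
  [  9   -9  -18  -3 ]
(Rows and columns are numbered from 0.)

R1 -> -1/8·R1
  [  1   -1   -2  -3/8 ]
  [ 11  -11  -22    -4 ]
  [  9   -9  -18    -3 ]
R2 -> R2 − 11·R1
  [ 1  -1   -2  -3/8 ]
  [ 0   0    0   1/8 ]
  [ 9  -9  -18    -3 ]
R3 -> R3 − 9·R1
  [ 1  -1  -2  -3/8 ]
  [ 0   0   0   1/8 ]
  [ 0   0   0   3/8 ]
R2 -> 8·R2
  [ 1  -1  -2  -3/8 ]
  [ 0   0   0     1 ]
  [ 0   0   0   3/8 ]
R3 -> R3 − 3/8·R2
  [ 1  -1  -2  -3/8 ]
  [ 0   0   0     1 ]
  [ 0   0   0     0 ]
R1 -> R1 + 3/8·R2
  [ 1  -1  -2  0 ]
  [ 0   0   0  1 ]
  [ 0   0   0  0 ]

-1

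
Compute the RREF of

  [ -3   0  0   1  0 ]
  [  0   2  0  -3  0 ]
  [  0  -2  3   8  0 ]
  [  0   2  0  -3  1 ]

[[1, 0, 0, -1/3, 0], [0, 1, 0, -3/2, 0], [0, 0, 1, 5/3, 0], [0, 0, 0, 0, 1]]

R1 ← -1/3·R1
  [ 1   0  0  -1/3  0 ]
  [ 0   2  0    -3  0 ]
  [ 0  -2  3     8  0 ]
  [ 0   2  0    -3  1 ]
R2 ← 1/2·R2
  [ 1   0  0  -1/3  0 ]
  [ 0   1  0  -3/2  0 ]
  [ 0  -2  3     8  0 ]
  [ 0   2  0    -3  1 ]
R3 ← R3 + 2·R2
  [ 1  0  0  -1/3  0 ]
  [ 0  1  0  -3/2  0 ]
  [ 0  0  3     5  0 ]
  [ 0  2  0    -3  1 ]
R4 ← R4 − 2·R2
  [ 1  0  0  -1/3  0 ]
  [ 0  1  0  -3/2  0 ]
  [ 0  0  3     5  0 ]
  [ 0  0  0     0  1 ]
R3 ← 1/3·R3
  [ 1  0  0  -1/3  0 ]
  [ 0  1  0  -3/2  0 ]
  [ 0  0  1   5/3  0 ]
  [ 0  0  0     0  1 ]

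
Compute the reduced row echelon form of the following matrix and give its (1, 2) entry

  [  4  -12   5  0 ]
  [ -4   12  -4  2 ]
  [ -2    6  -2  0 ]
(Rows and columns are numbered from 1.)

-3

R1 := 1/4·R1
R2 := R2 + 4·R1
R3 := R3 + 2·R1
R3 := R3 − 1/2·R2
R3 := -1·R3
R2 := R2 − 2·R3
R1 := R1 − 5/4·R2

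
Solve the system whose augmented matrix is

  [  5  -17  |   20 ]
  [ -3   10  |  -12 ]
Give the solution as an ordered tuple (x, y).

(4, 0)

R1 → 1/5·R1
R2 → R2 + 3·R1
R2 → -5·R2
R1 → R1 + 17/5·R2
Reading off the last column: x = 4, y = 0.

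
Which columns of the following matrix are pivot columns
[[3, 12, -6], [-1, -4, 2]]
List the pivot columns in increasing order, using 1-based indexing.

r1 ← 1/3·r1
  [  1   4  -2 ]
  [ -1  -4   2 ]
r2 ← r2 + r1
  [ 1  4  -2 ]
  [ 0  0   0 ]
Pivot columns are the columns containing a leading 1.

1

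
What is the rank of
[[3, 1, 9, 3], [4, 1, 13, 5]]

Multiply R1 by 1/3.
Subtract 4 times R1 from R2.
Multiply R2 by -3.
Subtract 1/3 times R2 from R1.
The reduced form has 2 nonzero rows.

rank = 2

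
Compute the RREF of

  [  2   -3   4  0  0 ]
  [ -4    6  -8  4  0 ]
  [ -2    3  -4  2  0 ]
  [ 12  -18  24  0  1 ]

ρ1 -> 1/2·ρ1
  [  1  -3/2   2  0  0 ]
  [ -4     6  -8  4  0 ]
  [ -2     3  -4  2  0 ]
  [ 12   -18  24  0  1 ]
ρ2 -> ρ2 + 4·ρ1
  [  1  -3/2   2  0  0 ]
  [  0     0   0  4  0 ]
  [ -2     3  -4  2  0 ]
  [ 12   -18  24  0  1 ]
ρ3 -> ρ3 + 2·ρ1
  [  1  -3/2   2  0  0 ]
  [  0     0   0  4  0 ]
  [  0     0   0  2  0 ]
  [ 12   -18  24  0  1 ]
ρ4 -> ρ4 − 12·ρ1
  [ 1  -3/2  2  0  0 ]
  [ 0     0  0  4  0 ]
  [ 0     0  0  2  0 ]
  [ 0     0  0  0  1 ]
ρ2 -> 1/4·ρ2
  [ 1  -3/2  2  0  0 ]
  [ 0     0  0  1  0 ]
  [ 0     0  0  2  0 ]
  [ 0     0  0  0  1 ]
ρ3 -> ρ3 − 2·ρ2
  [ 1  -3/2  2  0  0 ]
  [ 0     0  0  1  0 ]
  [ 0     0  0  0  0 ]
  [ 0     0  0  0  1 ]
ρ3 <-> ρ4
  [ 1  -3/2  2  0  0 ]
  [ 0     0  0  1  0 ]
  [ 0     0  0  0  1 ]
  [ 0     0  0  0  0 ]

[[1, -3/2, 2, 0, 0], [0, 0, 0, 1, 0], [0, 0, 0, 0, 1], [0, 0, 0, 0, 0]]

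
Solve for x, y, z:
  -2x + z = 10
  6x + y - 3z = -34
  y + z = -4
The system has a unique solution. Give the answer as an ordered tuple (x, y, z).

Form the augmented matrix and row-reduce:
  [ -2  0   1  |   10 ]
  [  6  1  -3  |  -34 ]
  [  0  1   1  |   -4 ]
Multiply R1 by -1/2.
Subtract 6 times R1 from R2.
Subtract R2 from R3.
Add 1/2 times R3 to R1.
Reading off the last column: x = -5, y = -4, z = 0.

(-5, -4, 0)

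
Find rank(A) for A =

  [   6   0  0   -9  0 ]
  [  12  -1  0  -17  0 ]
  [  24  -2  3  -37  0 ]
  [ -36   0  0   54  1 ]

r1 → 1/6·r1
  [   1   0  0  -3/2  0 ]
  [  12  -1  0   -17  0 ]
  [  24  -2  3   -37  0 ]
  [ -36   0  0    54  1 ]
r2 → r2 − 12·r1
  [   1   0  0  -3/2  0 ]
  [   0  -1  0     1  0 ]
  [  24  -2  3   -37  0 ]
  [ -36   0  0    54  1 ]
r3 → r3 − 24·r1
  [   1   0  0  -3/2  0 ]
  [   0  -1  0     1  0 ]
  [   0  -2  3    -1  0 ]
  [ -36   0  0    54  1 ]
r4 → r4 + 36·r1
  [ 1   0  0  -3/2  0 ]
  [ 0  -1  0     1  0 ]
  [ 0  -2  3    -1  0 ]
  [ 0   0  0     0  1 ]
r2 → -1·r2
  [ 1   0  0  -3/2  0 ]
  [ 0   1  0    -1  0 ]
  [ 0  -2  3    -1  0 ]
  [ 0   0  0     0  1 ]
r3 → r3 + 2·r2
  [ 1  0  0  -3/2  0 ]
  [ 0  1  0    -1  0 ]
  [ 0  0  3    -3  0 ]
  [ 0  0  0     0  1 ]
r3 → 1/3·r3
  [ 1  0  0  -3/2  0 ]
  [ 0  1  0    -1  0 ]
  [ 0  0  1    -1  0 ]
  [ 0  0  0     0  1 ]
The reduced form has 4 nonzero rows.

rank = 4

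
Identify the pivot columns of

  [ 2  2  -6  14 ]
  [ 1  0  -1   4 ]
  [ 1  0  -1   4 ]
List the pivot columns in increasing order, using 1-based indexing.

R1 -> 1/2·R1
R2 -> R2 − R1
R3 -> R3 − R1
R2 -> -1·R2
R3 -> R3 + R2
R1 -> R1 − R2
Pivot columns are the columns containing a leading 1.

1, 2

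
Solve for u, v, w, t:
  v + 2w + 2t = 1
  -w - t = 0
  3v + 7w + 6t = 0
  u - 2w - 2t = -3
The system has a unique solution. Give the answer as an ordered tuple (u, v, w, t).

Form the augmented matrix and row-reduce:
  [ 0  1   2   2  |   1 ]
  [ 0  0  -1  -1  |   0 ]
  [ 0  3   7   6  |   0 ]
  [ 1  0  -2  -2  |  -3 ]
ρ1 ↔ ρ4
  [ 1  0  -2  -2  |  -3 ]
  [ 0  0  -1  -1  |   0 ]
  [ 0  3   7   6  |   0 ]
  [ 0  1   2   2  |   1 ]
ρ2 ↔ ρ3
  [ 1  0  -2  -2  |  -3 ]
  [ 0  3   7   6  |   0 ]
  [ 0  0  -1  -1  |   0 ]
  [ 0  1   2   2  |   1 ]
ρ2 ← 1/3·ρ2
  [ 1  0   -2  -2  |  -3 ]
  [ 0  1  7/3   2  |   0 ]
  [ 0  0   -1  -1  |   0 ]
  [ 0  1    2   2  |   1 ]
ρ4 ← ρ4 − ρ2
  [ 1  0    -2  -2  |  -3 ]
  [ 0  1   7/3   2  |   0 ]
  [ 0  0    -1  -1  |   0 ]
  [ 0  0  -1/3   0  |   1 ]
ρ3 ← -1·ρ3
  [ 1  0    -2  -2  |  -3 ]
  [ 0  1   7/3   2  |   0 ]
  [ 0  0     1   1  |   0 ]
  [ 0  0  -1/3   0  |   1 ]
ρ4 ← ρ4 + 1/3·ρ3
  [ 1  0   -2   -2  |  -3 ]
  [ 0  1  7/3    2  |   0 ]
  [ 0  0    1    1  |   0 ]
  [ 0  0    0  1/3  |   1 ]
ρ4 ← 3·ρ4
  [ 1  0   -2  -2  |  -3 ]
  [ 0  1  7/3   2  |   0 ]
  [ 0  0    1   1  |   0 ]
  [ 0  0    0   1  |   3 ]
ρ3 ← ρ3 − ρ4
  [ 1  0   -2  -2  |  -3 ]
  [ 0  1  7/3   2  |   0 ]
  [ 0  0    1   0  |  -3 ]
  [ 0  0    0   1  |   3 ]
ρ2 ← ρ2 − 2·ρ4
  [ 1  0   -2  -2  |  -3 ]
  [ 0  1  7/3   0  |  -6 ]
  [ 0  0    1   0  |  -3 ]
  [ 0  0    0   1  |   3 ]
ρ1 ← ρ1 + 2·ρ4
  [ 1  0   -2  0  |   3 ]
  [ 0  1  7/3  0  |  -6 ]
  [ 0  0    1  0  |  -3 ]
  [ 0  0    0  1  |   3 ]
ρ2 ← ρ2 − 7/3·ρ3
  [ 1  0  -2  0  |   3 ]
  [ 0  1   0  0  |   1 ]
  [ 0  0   1  0  |  -3 ]
  [ 0  0   0  1  |   3 ]
ρ1 ← ρ1 + 2·ρ3
  [ 1  0  0  0  |  -3 ]
  [ 0  1  0  0  |   1 ]
  [ 0  0  1  0  |  -3 ]
  [ 0  0  0  1  |   3 ]
Reading off the last column: u = -3, v = 1, w = -3, t = 3.

(-3, 1, -3, 3)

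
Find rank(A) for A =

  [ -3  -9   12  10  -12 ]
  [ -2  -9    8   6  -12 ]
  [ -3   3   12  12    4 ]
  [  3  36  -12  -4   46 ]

rank = 4

R1 := -1/3·R1
R2 := R2 + 2·R1
R3 := R3 + 3·R1
R4 := R4 − 3·R1
R2 := -1/3·R2
R3 := R3 − 12·R2
R4 := R4 − 27·R2
R3 := -3/2·R3
R4 := -1/2·R4
R2 := R2 − 4/3·R4
R1 := R1 − 4·R4
R2 := R2 − 2/9·R3
R1 := R1 + 10/3·R3
R1 := R1 − 3·R2
The reduced form has 4 nonzero rows.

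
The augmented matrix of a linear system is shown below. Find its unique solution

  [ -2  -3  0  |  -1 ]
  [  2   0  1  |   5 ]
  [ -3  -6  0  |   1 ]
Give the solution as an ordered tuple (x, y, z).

R1 -> -1/2·R1
  [  1  3/2  0  |  1/2 ]
  [  2    0  1  |    5 ]
  [ -3   -6  0  |    1 ]
R2 -> R2 − 2·R1
  [  1  3/2  0  |  1/2 ]
  [  0   -3  1  |    4 ]
  [ -3   -6  0  |    1 ]
R3 -> R3 + 3·R1
  [ 1   3/2  0  |  1/2 ]
  [ 0    -3  1  |    4 ]
  [ 0  -3/2  0  |  5/2 ]
R2 -> -1/3·R2
  [ 1   3/2     0  |   1/2 ]
  [ 0     1  -1/3  |  -4/3 ]
  [ 0  -3/2     0  |   5/2 ]
R3 -> R3 + 3/2·R2
  [ 1  3/2     0  |   1/2 ]
  [ 0    1  -1/3  |  -4/3 ]
  [ 0    0  -1/2  |   1/2 ]
R3 -> -2·R3
  [ 1  3/2     0  |   1/2 ]
  [ 0    1  -1/3  |  -4/3 ]
  [ 0    0     1  |    -1 ]
R2 -> R2 + 1/3·R3
  [ 1  3/2  0  |   1/2 ]
  [ 0    1  0  |  -5/3 ]
  [ 0    0  1  |    -1 ]
R1 -> R1 − 3/2·R2
  [ 1  0  0  |     3 ]
  [ 0  1  0  |  -5/3 ]
  [ 0  0  1  |    -1 ]
Reading off the last column: x = 3, y = -5/3, z = -1.

(3, -5/3, -1)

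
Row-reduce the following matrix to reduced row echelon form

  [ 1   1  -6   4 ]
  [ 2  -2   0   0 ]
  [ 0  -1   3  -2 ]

[[1, 0, -3, 2], [0, 1, -3, 2], [0, 0, 0, 0]]

Subtract 2 times R1 from R2.
Multiply R2 by -1/4.
Add R2 to R3.
Subtract R2 from R1.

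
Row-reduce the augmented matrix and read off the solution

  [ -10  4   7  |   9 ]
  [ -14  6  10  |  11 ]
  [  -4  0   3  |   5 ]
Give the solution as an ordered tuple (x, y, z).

(-5, -3/2, -5)

Multiply ρ1 by -1/10.
Add 14 times ρ1 to ρ2.
Add 4 times ρ1 to ρ3.
Multiply ρ2 by 5/2.
Add 8/5 times ρ2 to ρ3.
Subtract 1/2 times ρ3 from ρ2.
Add 7/10 times ρ3 to ρ1.
Add 2/5 times ρ2 to ρ1.
Reading off the last column: x = -5, y = -3/2, z = -5.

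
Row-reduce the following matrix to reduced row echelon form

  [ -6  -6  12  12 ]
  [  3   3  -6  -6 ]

ρ1 ← -1/6·ρ1
  [ 1  1  -2  -2 ]
  [ 3  3  -6  -6 ]
ρ2 ← ρ2 − 3·ρ1
  [ 1  1  -2  -2 ]
  [ 0  0   0   0 ]

[[1, 1, -2, -2], [0, 0, 0, 0]]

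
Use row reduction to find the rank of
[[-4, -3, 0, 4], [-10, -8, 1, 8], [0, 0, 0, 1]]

rank = 3

R1 -> -1/4·R1
  [   1  3/4  0  -1 ]
  [ -10   -8  1   8 ]
  [   0    0  0   1 ]
R2 -> R2 + 10·R1
  [ 1   3/4  0  -1 ]
  [ 0  -1/2  1  -2 ]
  [ 0     0  0   1 ]
R2 -> -2·R2
  [ 1  3/4   0  -1 ]
  [ 0    1  -2   4 ]
  [ 0    0   0   1 ]
R2 -> R2 − 4·R3
  [ 1  3/4   0  -1 ]
  [ 0    1  -2   0 ]
  [ 0    0   0   1 ]
R1 -> R1 + R3
  [ 1  3/4   0  0 ]
  [ 0    1  -2  0 ]
  [ 0    0   0  1 ]
R1 -> R1 − 3/4·R2
  [ 1  0  3/2  0 ]
  [ 0  1   -2  0 ]
  [ 0  0    0  1 ]
The reduced form has 3 nonzero rows.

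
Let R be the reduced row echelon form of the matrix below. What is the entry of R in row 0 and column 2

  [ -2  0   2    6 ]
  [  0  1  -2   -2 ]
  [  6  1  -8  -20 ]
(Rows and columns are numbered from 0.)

Multiply r1 by -1/2.
  [ 1  0  -1   -3 ]
  [ 0  1  -2   -2 ]
  [ 6  1  -8  -20 ]
Subtract 6 times r1 from r3.
  [ 1  0  -1  -3 ]
  [ 0  1  -2  -2 ]
  [ 0  1  -2  -2 ]
Subtract r2 from r3.
  [ 1  0  -1  -3 ]
  [ 0  1  -2  -2 ]
  [ 0  0   0   0 ]

-1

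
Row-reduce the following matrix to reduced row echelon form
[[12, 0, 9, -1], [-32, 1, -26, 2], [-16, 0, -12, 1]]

[[1, 0, 3/4, 0], [0, 1, -2, 0], [0, 0, 0, 1]]

ρ1 ← 1/12·ρ1
  [   1  0  3/4  -1/12 ]
  [ -32  1  -26      2 ]
  [ -16  0  -12      1 ]
ρ2 ← ρ2 + 32·ρ1
  [   1  0  3/4  -1/12 ]
  [   0  1   -2   -2/3 ]
  [ -16  0  -12      1 ]
ρ3 ← ρ3 + 16·ρ1
  [ 1  0  3/4  -1/12 ]
  [ 0  1   -2   -2/3 ]
  [ 0  0    0   -1/3 ]
ρ3 ← -3·ρ3
  [ 1  0  3/4  -1/12 ]
  [ 0  1   -2   -2/3 ]
  [ 0  0    0      1 ]
ρ2 ← ρ2 + 2/3·ρ3
  [ 1  0  3/4  -1/12 ]
  [ 0  1   -2      0 ]
  [ 0  0    0      1 ]
ρ1 ← ρ1 + 1/12·ρ3
  [ 1  0  3/4  0 ]
  [ 0  1   -2  0 ]
  [ 0  0    0  1 ]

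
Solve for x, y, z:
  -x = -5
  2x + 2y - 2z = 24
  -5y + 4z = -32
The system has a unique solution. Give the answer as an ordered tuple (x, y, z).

Form the augmented matrix and row-reduce:
  [ -1   0   0  |   -5 ]
  [  2   2  -2  |   24 ]
  [  0  -5   4  |  -32 ]
Multiply r1 by -1.
  [ 1   0   0  |    5 ]
  [ 2   2  -2  |   24 ]
  [ 0  -5   4  |  -32 ]
Subtract 2 times r1 from r2.
  [ 1   0   0  |    5 ]
  [ 0   2  -2  |   14 ]
  [ 0  -5   4  |  -32 ]
Multiply r2 by 1/2.
  [ 1   0   0  |    5 ]
  [ 0   1  -1  |    7 ]
  [ 0  -5   4  |  -32 ]
Add 5 times r2 to r3.
  [ 1  0   0  |  5 ]
  [ 0  1  -1  |  7 ]
  [ 0  0  -1  |  3 ]
Multiply r3 by -1.
  [ 1  0   0  |   5 ]
  [ 0  1  -1  |   7 ]
  [ 0  0   1  |  -3 ]
Add r3 to r2.
  [ 1  0  0  |   5 ]
  [ 0  1  0  |   4 ]
  [ 0  0  1  |  -3 ]
Reading off the last column: x = 5, y = 4, z = -3.

(5, 4, -3)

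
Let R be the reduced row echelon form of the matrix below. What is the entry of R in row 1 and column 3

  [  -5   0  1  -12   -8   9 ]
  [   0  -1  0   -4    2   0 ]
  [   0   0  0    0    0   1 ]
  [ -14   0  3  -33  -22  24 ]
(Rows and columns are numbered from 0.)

R1 ← -1/5·R1
  [   1   0  -1/5  12/5  8/5  -9/5 ]
  [   0  -1     0    -4    2     0 ]
  [   0   0     0     0    0     1 ]
  [ -14   0     3   -33  -22    24 ]
R4 ← R4 + 14·R1
  [ 1   0  -1/5  12/5  8/5  -9/5 ]
  [ 0  -1     0    -4    2     0 ]
  [ 0   0     0     0    0     1 ]
  [ 0   0   1/5   3/5  2/5  -6/5 ]
R2 ← -1·R2
  [ 1  0  -1/5  12/5  8/5  -9/5 ]
  [ 0  1     0     4   -2     0 ]
  [ 0  0     0     0    0     1 ]
  [ 0  0   1/5   3/5  2/5  -6/5 ]
R3 ↔ R4
  [ 1  0  -1/5  12/5  8/5  -9/5 ]
  [ 0  1     0     4   -2     0 ]
  [ 0  0   1/5   3/5  2/5  -6/5 ]
  [ 0  0     0     0    0     1 ]
R3 ← 5·R3
  [ 1  0  -1/5  12/5  8/5  -9/5 ]
  [ 0  1     0     4   -2     0 ]
  [ 0  0     1     3    2    -6 ]
  [ 0  0     0     0    0     1 ]
R3 ← R3 + 6·R4
  [ 1  0  -1/5  12/5  8/5  -9/5 ]
  [ 0  1     0     4   -2     0 ]
  [ 0  0     1     3    2     0 ]
  [ 0  0     0     0    0     1 ]
R1 ← R1 + 9/5·R4
  [ 1  0  -1/5  12/5  8/5  0 ]
  [ 0  1     0     4   -2  0 ]
  [ 0  0     1     3    2  0 ]
  [ 0  0     0     0    0  1 ]
R1 ← R1 + 1/5·R3
  [ 1  0  0  3   2  0 ]
  [ 0  1  0  4  -2  0 ]
  [ 0  0  1  3   2  0 ]
  [ 0  0  0  0   0  1 ]

4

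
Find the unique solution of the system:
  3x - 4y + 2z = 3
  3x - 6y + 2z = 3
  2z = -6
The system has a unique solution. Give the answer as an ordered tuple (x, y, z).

Form the augmented matrix and row-reduce:
  [ 3  -4  2  |   3 ]
  [ 3  -6  2  |   3 ]
  [ 0   0  2  |  -6 ]
Multiply R1 by 1/3.
  [ 1  -4/3  2/3  |   1 ]
  [ 3    -6    2  |   3 ]
  [ 0     0    2  |  -6 ]
Subtract 3 times R1 from R2.
  [ 1  -4/3  2/3  |   1 ]
  [ 0    -2    0  |   0 ]
  [ 0     0    2  |  -6 ]
Multiply R2 by -1/2.
  [ 1  -4/3  2/3  |   1 ]
  [ 0     1    0  |   0 ]
  [ 0     0    2  |  -6 ]
Multiply R3 by 1/2.
  [ 1  -4/3  2/3  |   1 ]
  [ 0     1    0  |   0 ]
  [ 0     0    1  |  -3 ]
Subtract 2/3 times R3 from R1.
  [ 1  -4/3  0  |   3 ]
  [ 0     1  0  |   0 ]
  [ 0     0  1  |  -3 ]
Add 4/3 times R2 to R1.
  [ 1  0  0  |   3 ]
  [ 0  1  0  |   0 ]
  [ 0  0  1  |  -3 ]
Reading off the last column: x = 3, y = 0, z = -3.

(3, 0, -3)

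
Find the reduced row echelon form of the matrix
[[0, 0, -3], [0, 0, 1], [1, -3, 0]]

[[1, -3, 0], [0, 0, 1], [0, 0, 0]]

r1 <=> r3
  [ 1  -3   0 ]
  [ 0   0   1 ]
  [ 0   0  -3 ]
r3 ← r3 + 3·r2
  [ 1  -3  0 ]
  [ 0   0  1 ]
  [ 0   0  0 ]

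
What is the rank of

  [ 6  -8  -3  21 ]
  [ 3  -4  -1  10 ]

R1 := 1/6·R1
  [ 1  -4/3  -1/2  7/2 ]
  [ 3    -4    -1   10 ]
R2 := R2 − 3·R1
  [ 1  -4/3  -1/2   7/2 ]
  [ 0     0   1/2  -1/2 ]
R2 := 2·R2
  [ 1  -4/3  -1/2  7/2 ]
  [ 0     0     1   -1 ]
R1 := R1 + 1/2·R2
  [ 1  -4/3  0   3 ]
  [ 0     0  1  -1 ]
The reduced form has 2 nonzero rows.

rank = 2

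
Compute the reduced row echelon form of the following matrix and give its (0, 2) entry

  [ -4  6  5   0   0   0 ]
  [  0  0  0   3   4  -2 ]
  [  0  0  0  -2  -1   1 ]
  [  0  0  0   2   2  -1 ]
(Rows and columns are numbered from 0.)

Multiply R1 by -1/4.
  [ 1  -3/2  -5/4   0   0   0 ]
  [ 0     0     0   3   4  -2 ]
  [ 0     0     0  -2  -1   1 ]
  [ 0     0     0   2   2  -1 ]
Multiply R2 by 1/3.
  [ 1  -3/2  -5/4   0    0     0 ]
  [ 0     0     0   1  4/3  -2/3 ]
  [ 0     0     0  -2   -1     1 ]
  [ 0     0     0   2    2    -1 ]
Add 2 times R2 to R3.
  [ 1  -3/2  -5/4  0    0     0 ]
  [ 0     0     0  1  4/3  -2/3 ]
  [ 0     0     0  0  5/3  -1/3 ]
  [ 0     0     0  2    2    -1 ]
Subtract 2 times R2 from R4.
  [ 1  -3/2  -5/4  0     0     0 ]
  [ 0     0     0  1   4/3  -2/3 ]
  [ 0     0     0  0   5/3  -1/3 ]
  [ 0     0     0  0  -2/3   1/3 ]
Multiply R3 by 3/5.
  [ 1  -3/2  -5/4  0     0     0 ]
  [ 0     0     0  1   4/3  -2/3 ]
  [ 0     0     0  0     1  -1/5 ]
  [ 0     0     0  0  -2/3   1/3 ]
Add 2/3 times R3 to R4.
  [ 1  -3/2  -5/4  0    0     0 ]
  [ 0     0     0  1  4/3  -2/3 ]
  [ 0     0     0  0    1  -1/5 ]
  [ 0     0     0  0    0   1/5 ]
Multiply R4 by 5.
  [ 1  -3/2  -5/4  0    0     0 ]
  [ 0     0     0  1  4/3  -2/3 ]
  [ 0     0     0  0    1  -1/5 ]
  [ 0     0     0  0    0     1 ]
Add 1/5 times R4 to R3.
  [ 1  -3/2  -5/4  0    0     0 ]
  [ 0     0     0  1  4/3  -2/3 ]
  [ 0     0     0  0    1     0 ]
  [ 0     0     0  0    0     1 ]
Add 2/3 times R4 to R2.
  [ 1  -3/2  -5/4  0    0  0 ]
  [ 0     0     0  1  4/3  0 ]
  [ 0     0     0  0    1  0 ]
  [ 0     0     0  0    0  1 ]
Subtract 4/3 times R3 from R2.
  [ 1  -3/2  -5/4  0  0  0 ]
  [ 0     0     0  1  0  0 ]
  [ 0     0     0  0  1  0 ]
  [ 0     0     0  0  0  1 ]

-5/4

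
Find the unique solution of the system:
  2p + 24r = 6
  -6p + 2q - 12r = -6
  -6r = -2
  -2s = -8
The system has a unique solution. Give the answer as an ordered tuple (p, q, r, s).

(-1, -4, 1/3, 4)

Form the augmented matrix and row-reduce:
  [  2  0   24   0  |   6 ]
  [ -6  2  -12   0  |  -6 ]
  [  0  0   -6   0  |  -2 ]
  [  0  0    0  -2  |  -8 ]
r1 -> 1/2·r1
  [  1  0   12   0  |   3 ]
  [ -6  2  -12   0  |  -6 ]
  [  0  0   -6   0  |  -2 ]
  [  0  0    0  -2  |  -8 ]
r2 -> r2 + 6·r1
  [ 1  0  12   0  |   3 ]
  [ 0  2  60   0  |  12 ]
  [ 0  0  -6   0  |  -2 ]
  [ 0  0   0  -2  |  -8 ]
r2 -> 1/2·r2
  [ 1  0  12   0  |   3 ]
  [ 0  1  30   0  |   6 ]
  [ 0  0  -6   0  |  -2 ]
  [ 0  0   0  -2  |  -8 ]
r3 -> -1/6·r3
  [ 1  0  12   0  |    3 ]
  [ 0  1  30   0  |    6 ]
  [ 0  0   1   0  |  1/3 ]
  [ 0  0   0  -2  |   -8 ]
r4 -> -1/2·r4
  [ 1  0  12  0  |    3 ]
  [ 0  1  30  0  |    6 ]
  [ 0  0   1  0  |  1/3 ]
  [ 0  0   0  1  |    4 ]
r2 -> r2 − 30·r3
  [ 1  0  12  0  |    3 ]
  [ 0  1   0  0  |   -4 ]
  [ 0  0   1  0  |  1/3 ]
  [ 0  0   0  1  |    4 ]
r1 -> r1 − 12·r3
  [ 1  0  0  0  |   -1 ]
  [ 0  1  0  0  |   -4 ]
  [ 0  0  1  0  |  1/3 ]
  [ 0  0  0  1  |    4 ]
Reading off the last column: p = -1, q = -4, r = 1/3, s = 4.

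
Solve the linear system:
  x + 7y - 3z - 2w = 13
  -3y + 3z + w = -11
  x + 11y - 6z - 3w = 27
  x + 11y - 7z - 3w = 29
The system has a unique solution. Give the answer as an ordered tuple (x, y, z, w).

Form the augmented matrix and row-reduce:
  [ 1   7  -3  -2  |   13 ]
  [ 0  -3   3   1  |  -11 ]
  [ 1  11  -6  -3  |   27 ]
  [ 1  11  -7  -3  |   29 ]
r3 := r3 − r1
  [ 1   7  -3  -2  |   13 ]
  [ 0  -3   3   1  |  -11 ]
  [ 0   4  -3  -1  |   14 ]
  [ 1  11  -7  -3  |   29 ]
r4 := r4 − r1
  [ 1   7  -3  -2  |   13 ]
  [ 0  -3   3   1  |  -11 ]
  [ 0   4  -3  -1  |   14 ]
  [ 0   4  -4  -1  |   16 ]
r2 := -1/3·r2
  [ 1  7  -3    -2  |    13 ]
  [ 0  1  -1  -1/3  |  11/3 ]
  [ 0  4  -3    -1  |    14 ]
  [ 0  4  -4    -1  |    16 ]
r3 := r3 − 4·r2
  [ 1  7  -3    -2  |    13 ]
  [ 0  1  -1  -1/3  |  11/3 ]
  [ 0  0   1   1/3  |  -2/3 ]
  [ 0  4  -4    -1  |    16 ]
r4 := r4 − 4·r2
  [ 1  7  -3    -2  |    13 ]
  [ 0  1  -1  -1/3  |  11/3 ]
  [ 0  0   1   1/3  |  -2/3 ]
  [ 0  0   0   1/3  |   4/3 ]
r4 := 3·r4
  [ 1  7  -3    -2  |    13 ]
  [ 0  1  -1  -1/3  |  11/3 ]
  [ 0  0   1   1/3  |  -2/3 ]
  [ 0  0   0     1  |     4 ]
r3 := r3 − 1/3·r4
  [ 1  7  -3    -2  |    13 ]
  [ 0  1  -1  -1/3  |  11/3 ]
  [ 0  0   1     0  |    -2 ]
  [ 0  0   0     1  |     4 ]
r2 := r2 + 1/3·r4
  [ 1  7  -3  -2  |  13 ]
  [ 0  1  -1   0  |   5 ]
  [ 0  0   1   0  |  -2 ]
  [ 0  0   0   1  |   4 ]
r1 := r1 + 2·r4
  [ 1  7  -3  0  |  21 ]
  [ 0  1  -1  0  |   5 ]
  [ 0  0   1  0  |  -2 ]
  [ 0  0   0  1  |   4 ]
r2 := r2 + r3
  [ 1  7  -3  0  |  21 ]
  [ 0  1   0  0  |   3 ]
  [ 0  0   1  0  |  -2 ]
  [ 0  0   0  1  |   4 ]
r1 := r1 + 3·r3
  [ 1  7  0  0  |  15 ]
  [ 0  1  0  0  |   3 ]
  [ 0  0  1  0  |  -2 ]
  [ 0  0  0  1  |   4 ]
r1 := r1 − 7·r2
  [ 1  0  0  0  |  -6 ]
  [ 0  1  0  0  |   3 ]
  [ 0  0  1  0  |  -2 ]
  [ 0  0  0  1  |   4 ]
Reading off the last column: x = -6, y = 3, z = -2, w = 4.

(-6, 3, -2, 4)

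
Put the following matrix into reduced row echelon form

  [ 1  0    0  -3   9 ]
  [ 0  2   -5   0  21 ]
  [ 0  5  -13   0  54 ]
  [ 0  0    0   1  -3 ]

r2 := 1/2·r2
  [ 1  0     0  -3     9 ]
  [ 0  1  -5/2   0  21/2 ]
  [ 0  5   -13   0    54 ]
  [ 0  0     0   1    -3 ]
r3 := r3 − 5·r2
  [ 1  0     0  -3     9 ]
  [ 0  1  -5/2   0  21/2 ]
  [ 0  0  -1/2   0   3/2 ]
  [ 0  0     0   1    -3 ]
r3 := -2·r3
  [ 1  0     0  -3     9 ]
  [ 0  1  -5/2   0  21/2 ]
  [ 0  0     1   0    -3 ]
  [ 0  0     0   1    -3 ]
r1 := r1 + 3·r4
  [ 1  0     0  0     0 ]
  [ 0  1  -5/2  0  21/2 ]
  [ 0  0     1  0    -3 ]
  [ 0  0     0  1    -3 ]
r2 := r2 + 5/2·r3
  [ 1  0  0  0   0 ]
  [ 0  1  0  0   3 ]
  [ 0  0  1  0  -3 ]
  [ 0  0  0  1  -3 ]

[[1, 0, 0, 0, 0], [0, 1, 0, 0, 3], [0, 0, 1, 0, -3], [0, 0, 0, 1, -3]]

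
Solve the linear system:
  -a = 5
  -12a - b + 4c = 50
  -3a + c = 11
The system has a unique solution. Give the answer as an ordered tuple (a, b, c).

Form the augmented matrix and row-reduce:
  [  -1   0  0  |   5 ]
  [ -12  -1  4  |  50 ]
  [  -3   0  1  |  11 ]
r1 → -1·r1
  [   1   0  0  |  -5 ]
  [ -12  -1  4  |  50 ]
  [  -3   0  1  |  11 ]
r2 → r2 + 12·r1
  [  1   0  0  |   -5 ]
  [  0  -1  4  |  -10 ]
  [ -3   0  1  |   11 ]
r3 → r3 + 3·r1
  [ 1   0  0  |   -5 ]
  [ 0  -1  4  |  -10 ]
  [ 0   0  1  |   -4 ]
r2 → -1·r2
  [ 1  0   0  |  -5 ]
  [ 0  1  -4  |  10 ]
  [ 0  0   1  |  -4 ]
r2 → r2 + 4·r3
  [ 1  0  0  |  -5 ]
  [ 0  1  0  |  -6 ]
  [ 0  0  1  |  -4 ]
Reading off the last column: a = -5, b = -6, c = -4.

(-5, -6, -4)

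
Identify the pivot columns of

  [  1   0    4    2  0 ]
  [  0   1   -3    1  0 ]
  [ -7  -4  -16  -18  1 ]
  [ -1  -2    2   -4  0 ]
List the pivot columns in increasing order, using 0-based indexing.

0, 1, 4

Add 7 times ρ1 to ρ3.
  [  1   0   4   2  0 ]
  [  0   1  -3   1  0 ]
  [  0  -4  12  -4  1 ]
  [ -1  -2   2  -4  0 ]
Add ρ1 to ρ4.
  [ 1   0   4   2  0 ]
  [ 0   1  -3   1  0 ]
  [ 0  -4  12  -4  1 ]
  [ 0  -2   6  -2  0 ]
Add 4 times ρ2 to ρ3.
  [ 1   0   4   2  0 ]
  [ 0   1  -3   1  0 ]
  [ 0   0   0   0  1 ]
  [ 0  -2   6  -2  0 ]
Add 2 times ρ2 to ρ4.
  [ 1  0   4  2  0 ]
  [ 0  1  -3  1  0 ]
  [ 0  0   0  0  1 ]
  [ 0  0   0  0  0 ]
Pivot columns are the columns containing a leading 1.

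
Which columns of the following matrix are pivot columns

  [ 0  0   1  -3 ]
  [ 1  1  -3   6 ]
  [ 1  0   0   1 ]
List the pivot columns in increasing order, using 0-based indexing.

R1 ↔ R2
R3 → R3 − R1
R2 ↔ R3
R2 → -1·R2
R2 → R2 + 3·R3
R1 → R1 + 3·R3
R1 → R1 − R2
Pivot columns are the columns containing a leading 1.

0, 1, 2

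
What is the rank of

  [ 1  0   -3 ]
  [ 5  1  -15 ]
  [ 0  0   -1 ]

rank = 3

Subtract 5 times r1 from r2.
Multiply r3 by -1.
Add 3 times r3 to r1.
The reduced form has 3 nonzero rows.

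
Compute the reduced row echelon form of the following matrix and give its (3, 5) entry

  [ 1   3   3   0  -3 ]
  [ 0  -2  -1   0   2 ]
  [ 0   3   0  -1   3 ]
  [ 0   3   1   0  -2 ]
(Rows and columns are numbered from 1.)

ρ2 -> -1/2·ρ2
  [ 1  3    3   0  -3 ]
  [ 0  1  1/2   0  -1 ]
  [ 0  3    0  -1   3 ]
  [ 0  3    1   0  -2 ]
ρ3 -> ρ3 − 3·ρ2
  [ 1  3     3   0  -3 ]
  [ 0  1   1/2   0  -1 ]
  [ 0  0  -3/2  -1   6 ]
  [ 0  3     1   0  -2 ]
ρ4 -> ρ4 − 3·ρ2
  [ 1  3     3   0  -3 ]
  [ 0  1   1/2   0  -1 ]
  [ 0  0  -3/2  -1   6 ]
  [ 0  0  -1/2   0   1 ]
ρ3 -> -2/3·ρ3
  [ 1  3     3    0  -3 ]
  [ 0  1   1/2    0  -1 ]
  [ 0  0     1  2/3  -4 ]
  [ 0  0  -1/2    0   1 ]
ρ4 -> ρ4 + 1/2·ρ3
  [ 1  3    3    0  -3 ]
  [ 0  1  1/2    0  -1 ]
  [ 0  0    1  2/3  -4 ]
  [ 0  0    0  1/3  -1 ]
ρ4 -> 3·ρ4
  [ 1  3    3    0  -3 ]
  [ 0  1  1/2    0  -1 ]
  [ 0  0    1  2/3  -4 ]
  [ 0  0    0    1  -3 ]
ρ3 -> ρ3 − 2/3·ρ4
  [ 1  3    3  0  -3 ]
  [ 0  1  1/2  0  -1 ]
  [ 0  0    1  0  -2 ]
  [ 0  0    0  1  -3 ]
ρ2 -> ρ2 − 1/2·ρ3
  [ 1  3  3  0  -3 ]
  [ 0  1  0  0   0 ]
  [ 0  0  1  0  -2 ]
  [ 0  0  0  1  -3 ]
ρ1 -> ρ1 − 3·ρ3
  [ 1  3  0  0   3 ]
  [ 0  1  0  0   0 ]
  [ 0  0  1  0  -2 ]
  [ 0  0  0  1  -3 ]
ρ1 -> ρ1 − 3·ρ2
  [ 1  0  0  0   3 ]
  [ 0  1  0  0   0 ]
  [ 0  0  1  0  -2 ]
  [ 0  0  0  1  -3 ]

-2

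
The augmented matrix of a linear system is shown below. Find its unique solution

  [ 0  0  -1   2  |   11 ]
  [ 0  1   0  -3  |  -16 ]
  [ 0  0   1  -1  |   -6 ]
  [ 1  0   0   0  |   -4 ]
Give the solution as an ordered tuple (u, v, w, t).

(-4, -1, -1, 5)

R1 <=> R4
  [ 1  0   0   0  |   -4 ]
  [ 0  1   0  -3  |  -16 ]
  [ 0  0   1  -1  |   -6 ]
  [ 0  0  -1   2  |   11 ]
R4 ← R4 + R3
  [ 1  0  0   0  |   -4 ]
  [ 0  1  0  -3  |  -16 ]
  [ 0  0  1  -1  |   -6 ]
  [ 0  0  0   1  |    5 ]
R3 ← R3 + R4
  [ 1  0  0   0  |   -4 ]
  [ 0  1  0  -3  |  -16 ]
  [ 0  0  1   0  |   -1 ]
  [ 0  0  0   1  |    5 ]
R2 ← R2 + 3·R4
  [ 1  0  0  0  |  -4 ]
  [ 0  1  0  0  |  -1 ]
  [ 0  0  1  0  |  -1 ]
  [ 0  0  0  1  |   5 ]
Reading off the last column: u = -4, v = -1, w = -1, t = 5.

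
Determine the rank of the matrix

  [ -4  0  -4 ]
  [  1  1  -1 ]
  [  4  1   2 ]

R1 → -1/4·R1
R2 → R2 − R1
R3 → R3 − 4·R1
R3 → R3 − R2
The reduced form has 2 nonzero rows.

rank = 2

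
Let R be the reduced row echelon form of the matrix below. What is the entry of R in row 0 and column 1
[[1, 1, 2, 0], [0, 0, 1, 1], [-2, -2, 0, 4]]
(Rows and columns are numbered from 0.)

1

R3 → R3 + 2·R1
  [ 1  1  2  0 ]
  [ 0  0  1  1 ]
  [ 0  0  4  4 ]
R3 → R3 − 4·R2
  [ 1  1  2  0 ]
  [ 0  0  1  1 ]
  [ 0  0  0  0 ]
R1 → R1 − 2·R2
  [ 1  1  0  -2 ]
  [ 0  0  1   1 ]
  [ 0  0  0   0 ]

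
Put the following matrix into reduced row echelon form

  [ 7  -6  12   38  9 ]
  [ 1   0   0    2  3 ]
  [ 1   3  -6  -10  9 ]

[[1, 0, 0, 2, 3], [0, 1, -2, -4, 2], [0, 0, 0, 0, 0]]

Multiply R1 by 1/7.
  [ 1  -6/7  12/7  38/7  9/7 ]
  [ 1     0     0     2    3 ]
  [ 1     3    -6   -10    9 ]
Subtract R1 from R2.
  [ 1  -6/7   12/7   38/7   9/7 ]
  [ 0   6/7  -12/7  -24/7  12/7 ]
  [ 1     3     -6    -10     9 ]
Subtract R1 from R3.
  [ 1  -6/7   12/7    38/7   9/7 ]
  [ 0   6/7  -12/7   -24/7  12/7 ]
  [ 0  27/7  -54/7  -108/7  54/7 ]
Multiply R2 by 7/6.
  [ 1  -6/7   12/7    38/7   9/7 ]
  [ 0     1     -2      -4     2 ]
  [ 0  27/7  -54/7  -108/7  54/7 ]
Subtract 27/7 times R2 from R3.
  [ 1  -6/7  12/7  38/7  9/7 ]
  [ 0     1    -2    -4    2 ]
  [ 0     0     0     0    0 ]
Add 6/7 times R2 to R1.
  [ 1  0   0   2  3 ]
  [ 0  1  -2  -4  2 ]
  [ 0  0   0   0  0 ]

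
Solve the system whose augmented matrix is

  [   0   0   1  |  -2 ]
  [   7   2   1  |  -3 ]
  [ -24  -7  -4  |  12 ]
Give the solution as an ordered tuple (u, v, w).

r1 <=> r2
  [   7   2   1  |  -3 ]
  [   0   0   1  |  -2 ]
  [ -24  -7  -4  |  12 ]
r1 ← 1/7·r1
  [   1  2/7  1/7  |  -3/7 ]
  [   0    0    1  |    -2 ]
  [ -24   -7   -4  |    12 ]
r3 ← r3 + 24·r1
  [ 1   2/7   1/7  |  -3/7 ]
  [ 0     0     1  |    -2 ]
  [ 0  -1/7  -4/7  |  12/7 ]
r2 <=> r3
  [ 1   2/7   1/7  |  -3/7 ]
  [ 0  -1/7  -4/7  |  12/7 ]
  [ 0     0     1  |    -2 ]
r2 ← -7·r2
  [ 1  2/7  1/7  |  -3/7 ]
  [ 0    1    4  |   -12 ]
  [ 0    0    1  |    -2 ]
r2 ← r2 − 4·r3
  [ 1  2/7  1/7  |  -3/7 ]
  [ 0    1    0  |    -4 ]
  [ 0    0    1  |    -2 ]
r1 ← r1 − 1/7·r3
  [ 1  2/7  0  |  -1/7 ]
  [ 0    1  0  |    -4 ]
  [ 0    0  1  |    -2 ]
r1 ← r1 − 2/7·r2
  [ 1  0  0  |   1 ]
  [ 0  1  0  |  -4 ]
  [ 0  0  1  |  -2 ]
Reading off the last column: u = 1, v = -4, w = -2.

(1, -4, -2)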